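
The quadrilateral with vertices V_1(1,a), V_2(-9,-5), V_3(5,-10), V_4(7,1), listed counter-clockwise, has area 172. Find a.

Write out the shoelace sum; only the two edges meeting at V_1 involve a:
2·Area = [(7·a − 1·1) + (1·(-5) − (-9)·a)] + 190
       = 16·a + 184 = 344
⇒ a = 10.

10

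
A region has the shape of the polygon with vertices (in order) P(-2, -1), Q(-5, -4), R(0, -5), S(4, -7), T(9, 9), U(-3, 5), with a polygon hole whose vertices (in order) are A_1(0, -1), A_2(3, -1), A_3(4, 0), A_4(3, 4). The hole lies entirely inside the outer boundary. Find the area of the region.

106

Outer boundary:
Apply the shoelace formula: 2A = Σ (x_i·y_{i+1} − x_{i+1}·y_i), indices taken mod 6.
Σ = (3) + (25) + (20) + (99) + (72) + (13) = 232
Area = |Σ|/2 = 116.
Hole:
Apply Gauss's area formula: 2A = Σ (x_i·y_{i+1} − x_{i+1}·y_i), indices taken mod 4.
Σ = (3) + (4) + (16) + (-3) = 20
Area = |Σ|/2 = 10.
Net area = 116 − 10 = 106.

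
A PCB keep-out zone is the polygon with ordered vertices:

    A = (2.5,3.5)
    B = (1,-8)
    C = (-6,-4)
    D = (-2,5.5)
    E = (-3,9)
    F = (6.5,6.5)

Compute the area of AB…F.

94.75

Apply the shoelace (surveyor's) formula: 2A = Σ (x_i·y_{i+1} − x_{i+1}·y_i), indices taken mod 6.
Cross-terms: -23.5, -52, -41, -1.5, -78, 6.5  ⇒  Σ = -189.5
Area = |Σ|/2 = 94.75.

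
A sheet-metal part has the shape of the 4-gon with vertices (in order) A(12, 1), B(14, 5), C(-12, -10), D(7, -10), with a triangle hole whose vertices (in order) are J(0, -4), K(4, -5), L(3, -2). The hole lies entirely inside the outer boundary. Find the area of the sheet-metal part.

136

Outer boundary:
Apply the shoelace formula: 2A = Σ (x_i·y_{i+1} − x_{i+1}·y_i), indices taken mod 4.
Σ = (46) + (-80) + (190) + (127) = 283
Area = |Σ|/2 = 141.5.
Hole:
Apply the surveyor's formula: 2A = Σ (x_i·y_{i+1} − x_{i+1}·y_i), indices taken mod 3.
Cross-terms: 16, 7, -12  ⇒  Σ = 11
Area = |Σ|/2 = 5.5.
Net area = 141.5 − 5.5 = 136.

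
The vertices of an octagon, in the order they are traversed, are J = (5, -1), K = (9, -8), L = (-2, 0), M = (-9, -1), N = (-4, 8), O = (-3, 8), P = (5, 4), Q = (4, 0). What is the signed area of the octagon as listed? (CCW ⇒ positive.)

-100.5

Apply the surveyor's formula: 2A = Σ (x_i·y_{i+1} − x_{i+1}·y_i), indices taken mod 8.
Σ = (-31) + (-16) + (2) + (-76) + (-8) + (-52) + (-16) + (-4) = -201
Signed area = Σ/2 = -100.5 (negative ⇒ clockwise traversal).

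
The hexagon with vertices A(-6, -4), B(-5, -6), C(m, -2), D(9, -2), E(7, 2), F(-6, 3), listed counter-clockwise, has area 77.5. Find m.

1

The doubled signed area Σ (x_i y_{i+1} − x_{i+1} y_i) is linear in m.
With m=0 it equals 151; the coefficient of m is 4 (from the two edges through C).
So 4·m + 151 = 2·77.5 = 155 ⇒ m = 1.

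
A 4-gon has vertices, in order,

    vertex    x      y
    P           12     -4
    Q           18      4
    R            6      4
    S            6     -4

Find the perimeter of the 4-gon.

36

|PQ| = √((6)² + (8)²) = √100 = 10
|QR| = √((-12)² + (0)²) = √144 = 12
|RS| = √((0)² + (-8)²) = √64 = 8
|SP| = √((6)² + (0)²) = √36 = 6
Perimeter = 10 + 12 + 8 + 6 = 36.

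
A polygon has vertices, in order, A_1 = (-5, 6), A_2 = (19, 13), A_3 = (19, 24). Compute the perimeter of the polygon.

66

|A_1A_2| = √((24)² + (7)²) = √625 = 25
|A_2A_3| = √((0)² + (11)²) = √121 = 11
|A_3A_1| = √((-24)² + (-18)²) = √900 = 30
Perimeter = 25 + 11 + 30 = 66.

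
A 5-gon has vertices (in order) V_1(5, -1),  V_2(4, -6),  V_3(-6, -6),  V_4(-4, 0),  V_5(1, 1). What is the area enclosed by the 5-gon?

V_1→V_2: (5)(-6) − (4)(-1) = -26
V_2→V_3: (4)(-6) − (-6)(-6) = -60
V_3→V_4: (-6)(0) − (-4)(-6) = -24
V_4→V_5: (-4)(1) − (1)(0) = -4
V_5→V_1: (1)(-1) − (5)(1) = -6
Σ = -120
Area = |Σ|/2 = 60.

60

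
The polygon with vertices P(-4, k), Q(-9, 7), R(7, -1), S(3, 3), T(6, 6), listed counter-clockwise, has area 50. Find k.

8

Write out the shoelace sum; only the two edges meeting at P involve k:
2·Area = [(6·k − (-4)·6) + ((-4)·7 − (-9)·k)] + -16
       = 15·k + -20 = 100
⇒ k = 8.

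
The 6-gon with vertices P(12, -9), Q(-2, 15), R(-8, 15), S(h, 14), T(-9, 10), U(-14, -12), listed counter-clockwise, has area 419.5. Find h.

-11

Write out the shoelace sum; only the two edges meeting at S involve h:
2·Area = [((-8)·14 − h·15) + (h·10 − (-9)·14)] + 770
       = -5·h + 784 = 839
⇒ h = -11.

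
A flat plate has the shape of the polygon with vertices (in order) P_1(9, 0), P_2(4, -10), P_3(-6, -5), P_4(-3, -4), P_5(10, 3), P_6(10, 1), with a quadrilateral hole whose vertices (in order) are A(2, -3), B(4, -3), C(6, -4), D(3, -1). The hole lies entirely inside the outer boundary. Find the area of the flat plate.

Outer boundary:
Σ = (-90) + (-80) + (9) + (31) + (-20) + (-9) = -159
Area = |Σ|/2 = 79.5.
Hole:
Apply Gauss's area formula: 2A = Σ (x_i·y_{i+1} − x_{i+1}·y_i), indices taken mod 4.
Σ = (6) + (2) + (6) + (-7) = 7
Area = |Σ|/2 = 3.5.
Net area = 79.5 − 3.5 = 76.

76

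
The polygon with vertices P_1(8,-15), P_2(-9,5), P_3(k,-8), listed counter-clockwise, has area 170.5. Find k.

The doubled signed area Σ (x_i y_{i+1} − x_{i+1} y_i) is linear in k.
With k=0 it equals 41; the coefficient of k is -20 (from the two edges through P_3).
So -20·k + 41 = 2·170.5 = 341 ⇒ k = -15.

-15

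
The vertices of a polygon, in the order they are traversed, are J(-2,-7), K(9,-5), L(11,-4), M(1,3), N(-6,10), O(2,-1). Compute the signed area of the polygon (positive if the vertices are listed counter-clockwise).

Σ = (73) + (19) + (37) + (28) + (-14) + (-16) = 127
Signed area = Σ/2 = 63.5 (positive ⇒ counter-clockwise traversal).

63.5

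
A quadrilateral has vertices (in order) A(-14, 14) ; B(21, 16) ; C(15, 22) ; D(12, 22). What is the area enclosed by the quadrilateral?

Apply the surveyor's formula: 2A = Σ (x_i·y_{i+1} − x_{i+1}·y_i), indices taken mod 4.
A→B: (-14)(16) − (21)(14) = -518
B→C: (21)(22) − (15)(16) = 222
C→D: (15)(22) − (12)(22) = 66
D→A: (12)(14) − (-14)(22) = 476
Σ = 246
Area = |Σ|/2 = 123.

123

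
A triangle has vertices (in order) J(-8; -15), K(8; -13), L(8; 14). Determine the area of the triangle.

Σ = (224) + (216) + (-8) = 432
Area = |Σ|/2 = 216.

216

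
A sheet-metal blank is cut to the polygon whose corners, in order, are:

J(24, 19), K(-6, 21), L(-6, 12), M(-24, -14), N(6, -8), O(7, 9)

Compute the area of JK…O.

673.5

Apply the shoelace formula: 2A = Σ (x_i·y_{i+1} − x_{i+1}·y_i), indices taken mod 6.
Σ = (618) + (54) + (372) + (276) + (110) + (-83) = 1347
Area = |Σ|/2 = 673.5.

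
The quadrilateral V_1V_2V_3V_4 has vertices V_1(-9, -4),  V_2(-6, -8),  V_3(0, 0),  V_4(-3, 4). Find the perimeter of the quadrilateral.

|V_1V_2| = √((3)² + (-4)²) = √25 = 5
|V_2V_3| = √((6)² + (8)²) = √100 = 10
|V_3V_4| = √((-3)² + (4)²) = √25 = 5
|V_4V_1| = √((-6)² + (-8)²) = √100 = 10
Perimeter = 5 + 10 + 5 + 10 = 30.

30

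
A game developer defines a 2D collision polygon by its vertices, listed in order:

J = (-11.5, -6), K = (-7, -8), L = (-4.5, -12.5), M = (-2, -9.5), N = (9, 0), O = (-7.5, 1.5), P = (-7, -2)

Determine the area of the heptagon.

131.375

Apply the surveyor's formula: 2A = Σ (x_i·y_{i+1} − x_{i+1}·y_i), indices taken mod 7.
J→K: (-11.5)(-8) − (-7)(-6) = 50
K→L: (-7)(-12.5) − (-4.5)(-8) = 51.5
L→M: (-4.5)(-9.5) − (-2)(-12.5) = 17.75
M→N: (-2)(0) − (9)(-9.5) = 85.5
N→O: (9)(1.5) − (-7.5)(0) = 13.5
O→P: (-7.5)(-2) − (-7)(1.5) = 25.5
P→J: (-7)(-6) − (-11.5)(-2) = 19
Σ = 262.75
Area = |Σ|/2 = 131.375.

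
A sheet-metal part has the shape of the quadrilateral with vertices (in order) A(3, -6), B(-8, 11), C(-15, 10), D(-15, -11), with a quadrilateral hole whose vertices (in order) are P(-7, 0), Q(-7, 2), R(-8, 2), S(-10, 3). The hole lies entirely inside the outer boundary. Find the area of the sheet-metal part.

Outer boundary:
Apply the surveyor's formula: 2A = Σ (x_i·y_{i+1} − x_{i+1}·y_i), indices taken mod 4.
Σ = (-15) + (85) + (315) + (123) = 508
Area = |Σ|/2 = 254.
Hole:
Apply the surveyor's formula: 2A = Σ (x_i·y_{i+1} − x_{i+1}·y_i), indices taken mod 4.
P→Q: (-7)(2) − (-7)(0) = -14
Q→R: (-7)(2) − (-8)(2) = 2
R→S: (-8)(3) − (-10)(2) = -4
S→P: (-10)(0) − (-7)(3) = 21
Σ = 5
Area = |Σ|/2 = 2.5.
Net area = 254 − 2.5 = 251.5.

251.5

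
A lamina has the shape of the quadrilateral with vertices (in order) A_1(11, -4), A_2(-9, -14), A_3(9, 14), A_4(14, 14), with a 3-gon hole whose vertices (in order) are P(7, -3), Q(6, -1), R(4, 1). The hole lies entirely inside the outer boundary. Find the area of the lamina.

234

Outer boundary:
Cross-terms: -190, 0, -70, -210  ⇒  Σ = -470
Area = |Σ|/2 = 235.
Hole:
Apply Gauss's area formula: 2A = Σ (x_i·y_{i+1} − x_{i+1}·y_i), indices taken mod 3.
Cross-terms: 11, 10, -19  ⇒  Σ = 2
Area = |Σ|/2 = 1.
Net area = 235 − 1 = 234.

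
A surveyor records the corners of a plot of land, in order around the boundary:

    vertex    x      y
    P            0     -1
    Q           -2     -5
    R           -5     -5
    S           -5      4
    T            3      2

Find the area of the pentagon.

Σ = (-2) + (-15) + (-45) + (-22) + (-3) = -87
Area = |Σ|/2 = 43.5.

43.5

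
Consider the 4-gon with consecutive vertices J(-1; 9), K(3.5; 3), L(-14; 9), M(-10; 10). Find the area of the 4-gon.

Apply the surveyor's formula: 2A = Σ (x_i·y_{i+1} − x_{i+1}·y_i), indices taken mod 4.
J→K: (-1)(3) − (3.5)(9) = -34.5
K→L: (3.5)(9) − (-14)(3) = 73.5
L→M: (-14)(10) − (-10)(9) = -50
M→J: (-10)(9) − (-1)(10) = -80
Σ = -91
Area = |Σ|/2 = 45.5.

45.5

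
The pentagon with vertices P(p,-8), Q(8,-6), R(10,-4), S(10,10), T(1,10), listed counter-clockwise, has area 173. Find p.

-2

Write out the shoelace sum; only the two edges meeting at P involve p:
2·Area = [(1·(-8) − p·10) + (p·(-6) − 8·(-8))] + 258
       = -16·p + 314 = 346
⇒ p = -2.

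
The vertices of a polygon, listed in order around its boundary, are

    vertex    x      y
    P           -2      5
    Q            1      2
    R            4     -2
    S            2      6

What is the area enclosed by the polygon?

15.5

Σ = (-9) + (-10) + (28) + (22) = 31
Area = |Σ|/2 = 15.5.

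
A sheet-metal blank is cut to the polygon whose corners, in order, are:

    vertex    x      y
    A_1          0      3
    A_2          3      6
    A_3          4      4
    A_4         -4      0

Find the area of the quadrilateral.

A_1→A_2: (0)(6) − (3)(3) = -9
A_2→A_3: (3)(4) − (4)(6) = -12
A_3→A_4: (4)(0) − (-4)(4) = 16
A_4→A_1: (-4)(3) − (0)(0) = -12
Σ = -17
Area = |Σ|/2 = 8.5.

8.5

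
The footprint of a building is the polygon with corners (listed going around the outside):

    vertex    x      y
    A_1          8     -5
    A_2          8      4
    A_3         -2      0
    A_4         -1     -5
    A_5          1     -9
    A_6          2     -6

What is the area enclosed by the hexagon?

77

Apply Gauss's area formula: 2A = Σ (x_i·y_{i+1} − x_{i+1}·y_i), indices taken mod 6.
Cross-terms: 72, 8, 10, 14, 12, 38  ⇒  Σ = 154
Area = |Σ|/2 = 77.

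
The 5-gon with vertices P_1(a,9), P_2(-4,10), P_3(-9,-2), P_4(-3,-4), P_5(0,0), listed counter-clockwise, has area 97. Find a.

3

Write out the shoelace sum; only the two edges meeting at P_1 involve a:
2·Area = [(0·9 − a·0) + (a·10 − (-4)·9)] + 128
       = 10·a + 164 = 194
⇒ a = 3.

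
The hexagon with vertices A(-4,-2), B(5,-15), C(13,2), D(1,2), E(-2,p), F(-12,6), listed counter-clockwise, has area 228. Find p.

9

Write out the shoelace sum; only the two edges meeting at E involve p:
2·Area = [(1·p − (-2)·2) + ((-2)·6 − (-12)·p)] + 347
       = 13·p + 339 = 456
⇒ p = 9.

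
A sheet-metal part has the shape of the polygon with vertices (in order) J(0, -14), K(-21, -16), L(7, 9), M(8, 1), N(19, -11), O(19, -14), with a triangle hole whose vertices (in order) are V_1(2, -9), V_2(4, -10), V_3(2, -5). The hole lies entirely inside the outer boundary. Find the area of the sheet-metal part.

Outer boundary:
Σ = (-294) + (-77) + (-65) + (-107) + (-57) + (-266) = -866
Area = |Σ|/2 = 433.
Hole:
Cross-terms: 16, 0, -8  ⇒  Σ = 8
Area = |Σ|/2 = 4.
Net area = 433 − 4 = 429.

429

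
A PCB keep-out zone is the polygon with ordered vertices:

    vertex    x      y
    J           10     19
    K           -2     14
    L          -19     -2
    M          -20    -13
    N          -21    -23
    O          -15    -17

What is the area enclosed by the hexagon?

369.5

J→K: (10)(14) − (-2)(19) = 178
K→L: (-2)(-2) − (-19)(14) = 270
L→M: (-19)(-13) − (-20)(-2) = 207
M→N: (-20)(-23) − (-21)(-13) = 187
N→O: (-21)(-17) − (-15)(-23) = 12
O→J: (-15)(19) − (10)(-17) = -115
Σ = 739
Area = |Σ|/2 = 369.5.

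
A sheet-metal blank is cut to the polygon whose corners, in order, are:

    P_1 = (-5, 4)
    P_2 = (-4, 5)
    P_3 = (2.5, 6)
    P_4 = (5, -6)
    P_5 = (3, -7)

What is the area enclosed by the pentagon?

65.25

Σ = (-9) + (-36.5) + (-45) + (-17) + (-23) = -130.5
Area = |Σ|/2 = 65.25.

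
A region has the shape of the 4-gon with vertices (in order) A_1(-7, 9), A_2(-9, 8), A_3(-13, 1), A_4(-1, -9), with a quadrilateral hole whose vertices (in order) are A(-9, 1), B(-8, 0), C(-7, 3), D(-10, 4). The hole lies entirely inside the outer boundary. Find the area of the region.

77

Outer boundary:
Apply the shoelace (surveyor's) formula: 2A = Σ (x_i·y_{i+1} − x_{i+1}·y_i), indices taken mod 4.
Cross-terms: 25, 95, 118, -72  ⇒  Σ = 166
Area = |Σ|/2 = 83.
Hole:
A→B: (-9)(0) − (-8)(1) = 8
B→C: (-8)(3) − (-7)(0) = -24
C→D: (-7)(4) − (-10)(3) = 2
D→A: (-10)(1) − (-9)(4) = 26
Σ = 12
Area = |Σ|/2 = 6.
Net area = 83 − 6 = 77.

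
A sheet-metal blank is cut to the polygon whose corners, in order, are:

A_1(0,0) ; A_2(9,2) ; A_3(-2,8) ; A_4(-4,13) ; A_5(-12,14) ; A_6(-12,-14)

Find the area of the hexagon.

259

Σ = (0) + (76) + (6) + (100) + (336) + (0) = 518
Area = |Σ|/2 = 259.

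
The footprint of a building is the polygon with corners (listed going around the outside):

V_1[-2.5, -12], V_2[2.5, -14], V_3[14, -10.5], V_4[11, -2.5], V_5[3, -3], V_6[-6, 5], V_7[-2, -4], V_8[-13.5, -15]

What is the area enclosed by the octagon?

210.625

Cross-terms: 65, 169.75, 80.5, -25.5, -3, 34, -24, 124.5  ⇒  Σ = 421.25
Area = |Σ|/2 = 210.625.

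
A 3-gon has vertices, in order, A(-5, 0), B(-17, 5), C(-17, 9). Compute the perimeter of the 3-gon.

32

|AB| = √((-12)² + (5)²) = √169 = 13
|BC| = √((0)² + (4)²) = √16 = 4
|CA| = √((12)² + (-9)²) = √225 = 15
Perimeter = 13 + 4 + 15 = 32.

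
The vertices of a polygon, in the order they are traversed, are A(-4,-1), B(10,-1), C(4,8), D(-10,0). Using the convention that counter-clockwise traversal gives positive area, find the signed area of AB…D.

94

Apply the surveyor's formula: 2A = Σ (x_i·y_{i+1} − x_{i+1}·y_i), indices taken mod 4.
A→B: (-4)(-1) − (10)(-1) = 14
B→C: (10)(8) − (4)(-1) = 84
C→D: (4)(0) − (-10)(8) = 80
D→A: (-10)(-1) − (-4)(0) = 10
Σ = 188
Signed area = Σ/2 = 94 (positive ⇒ counter-clockwise traversal).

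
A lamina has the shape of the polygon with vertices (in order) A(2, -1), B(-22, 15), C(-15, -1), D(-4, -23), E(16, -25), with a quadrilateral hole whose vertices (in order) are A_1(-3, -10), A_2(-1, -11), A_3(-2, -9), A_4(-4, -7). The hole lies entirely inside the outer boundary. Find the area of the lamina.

Outer boundary:
A→B: (2)(15) − (-22)(-1) = 8
B→C: (-22)(-1) − (-15)(15) = 247
C→D: (-15)(-23) − (-4)(-1) = 341
D→E: (-4)(-25) − (16)(-23) = 468
E→A: (16)(-1) − (2)(-25) = 34
Σ = 1098
Area = |Σ|/2 = 549.
Hole:
A_1→A_2: (-3)(-11) − (-1)(-10) = 23
A_2→A_3: (-1)(-9) − (-2)(-11) = -13
A_3→A_4: (-2)(-7) − (-4)(-9) = -22
A_4→A_1: (-4)(-10) − (-3)(-7) = 19
Σ = 7
Area = |Σ|/2 = 3.5.
Net area = 549 − 3.5 = 545.5.

545.5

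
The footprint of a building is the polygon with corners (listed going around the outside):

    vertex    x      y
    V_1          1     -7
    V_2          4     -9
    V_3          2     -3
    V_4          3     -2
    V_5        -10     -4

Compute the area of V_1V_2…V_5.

36

Apply the shoelace (surveyor's) formula: 2A = Σ (x_i·y_{i+1} − x_{i+1}·y_i), indices taken mod 5.
V_1→V_2: (1)(-9) − (4)(-7) = 19
V_2→V_3: (4)(-3) − (2)(-9) = 6
V_3→V_4: (2)(-2) − (3)(-3) = 5
V_4→V_5: (3)(-4) − (-10)(-2) = -32
V_5→V_1: (-10)(-7) − (1)(-4) = 74
Σ = 72
Area = |Σ|/2 = 36.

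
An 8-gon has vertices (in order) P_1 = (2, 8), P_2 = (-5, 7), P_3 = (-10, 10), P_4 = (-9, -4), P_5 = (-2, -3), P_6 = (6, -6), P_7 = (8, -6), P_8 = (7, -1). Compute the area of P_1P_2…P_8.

Σ = (54) + (20) + (130) + (19) + (30) + (12) + (34) + (58) = 357
Area = |Σ|/2 = 178.5.

178.5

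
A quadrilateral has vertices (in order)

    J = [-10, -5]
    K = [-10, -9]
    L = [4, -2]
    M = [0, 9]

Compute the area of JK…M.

Apply the shoelace (surveyor's) formula: 2A = Σ (x_i·y_{i+1} − x_{i+1}·y_i), indices taken mod 4.
Cross-terms: 40, 56, 36, 90  ⇒  Σ = 222
Area = |Σ|/2 = 111.

111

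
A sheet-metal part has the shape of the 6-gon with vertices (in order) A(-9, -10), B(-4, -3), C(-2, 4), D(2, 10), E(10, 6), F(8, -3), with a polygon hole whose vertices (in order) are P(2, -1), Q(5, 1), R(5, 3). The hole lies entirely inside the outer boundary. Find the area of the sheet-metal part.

Outer boundary:
Apply the shoelace (surveyor's) formula: 2A = Σ (x_i·y_{i+1} − x_{i+1}·y_i), indices taken mod 6.
A→B: (-9)(-3) − (-4)(-10) = -13
B→C: (-4)(4) − (-2)(-3) = -22
C→D: (-2)(10) − (2)(4) = -28
D→E: (2)(6) − (10)(10) = -88
E→F: (10)(-3) − (8)(6) = -78
F→A: (8)(-10) − (-9)(-3) = -107
Σ = -336
Area = |Σ|/2 = 168.
Hole:
Apply the surveyor's formula: 2A = Σ (x_i·y_{i+1} − x_{i+1}·y_i), indices taken mod 3.
Cross-terms: 7, 10, -11  ⇒  Σ = 6
Area = |Σ|/2 = 3.
Net area = 168 − 3 = 165.

165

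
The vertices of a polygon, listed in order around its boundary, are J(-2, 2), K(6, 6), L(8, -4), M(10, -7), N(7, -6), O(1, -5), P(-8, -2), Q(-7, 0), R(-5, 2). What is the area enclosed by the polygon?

Apply Gauss's area formula: 2A = Σ (x_i·y_{i+1} − x_{i+1}·y_i), indices taken mod 9.
Cross-terms: -24, -72, -16, -11, -29, -42, -14, -14, -6  ⇒  Σ = -228
Area = |Σ|/2 = 114.

114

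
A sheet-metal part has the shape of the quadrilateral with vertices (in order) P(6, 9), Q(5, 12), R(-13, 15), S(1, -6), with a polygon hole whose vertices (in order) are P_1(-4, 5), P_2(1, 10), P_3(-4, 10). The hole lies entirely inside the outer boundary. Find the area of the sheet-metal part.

Outer boundary:
Apply the surveyor's formula: 2A = Σ (x_i·y_{i+1} − x_{i+1}·y_i), indices taken mod 4.
Σ = (27) + (231) + (63) + (45) = 366
Area = |Σ|/2 = 183.
Hole:
P_1→P_2: (-4)(10) − (1)(5) = -45
P_2→P_3: (1)(10) − (-4)(10) = 50
P_3→P_1: (-4)(5) − (-4)(10) = 20
Σ = 25
Area = |Σ|/2 = 12.5.
Net area = 183 − 12.5 = 170.5.

170.5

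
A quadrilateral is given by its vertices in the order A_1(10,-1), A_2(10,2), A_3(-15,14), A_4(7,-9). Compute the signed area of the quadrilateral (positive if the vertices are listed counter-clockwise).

A_1→A_2: (10)(2) − (10)(-1) = 30
A_2→A_3: (10)(14) − (-15)(2) = 170
A_3→A_4: (-15)(-9) − (7)(14) = 37
A_4→A_1: (7)(-1) − (10)(-9) = 83
Σ = 320
Signed area = Σ/2 = 160 (positive ⇒ counter-clockwise traversal).

160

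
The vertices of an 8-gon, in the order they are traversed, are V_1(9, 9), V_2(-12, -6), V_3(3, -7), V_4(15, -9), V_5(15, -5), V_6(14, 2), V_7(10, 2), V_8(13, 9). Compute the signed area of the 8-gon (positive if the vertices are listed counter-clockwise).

Apply the surveyor's formula: 2A = Σ (x_i·y_{i+1} − x_{i+1}·y_i), indices taken mod 8.
Σ = (54) + (102) + (78) + (60) + (100) + (8) + (64) + (36) = 502
Signed area = Σ/2 = 251 (positive ⇒ counter-clockwise traversal).

251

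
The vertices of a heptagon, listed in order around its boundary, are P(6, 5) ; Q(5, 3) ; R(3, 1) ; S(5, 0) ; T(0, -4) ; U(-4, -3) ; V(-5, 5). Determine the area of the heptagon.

Σ = (-7) + (-4) + (-5) + (-20) + (-16) + (-35) + (-55) = -142
Area = |Σ|/2 = 71.

71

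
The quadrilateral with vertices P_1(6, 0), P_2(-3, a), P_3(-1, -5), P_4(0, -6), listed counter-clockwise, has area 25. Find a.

Write out the shoelace sum; only the two edges meeting at P_2 involve a:
2·Area = [(6·a − (-3)·0) + ((-3)·(-5) − (-1)·a)] + 42
       = 7·a + 57 = 50
⇒ a = -1.

-1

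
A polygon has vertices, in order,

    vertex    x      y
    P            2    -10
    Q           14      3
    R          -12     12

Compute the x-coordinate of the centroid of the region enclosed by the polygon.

4/3

Apply the shoelace formula. First the cross-terms c_i = x_i·y_{i+1} − x_{i+1}·y_i:
  146, 204, 96  ⇒  2A = 446, A = 223.
Then Σ (x_i + x_{i+1})·c_i = 1784, so x̄ = 1784 / (6·223) = 4/3.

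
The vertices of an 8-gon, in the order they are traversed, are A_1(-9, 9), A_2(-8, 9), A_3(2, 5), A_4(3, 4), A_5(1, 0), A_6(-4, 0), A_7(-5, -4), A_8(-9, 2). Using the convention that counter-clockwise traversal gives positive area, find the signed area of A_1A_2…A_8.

Apply the shoelace formula: 2A = Σ (x_i·y_{i+1} − x_{i+1}·y_i), indices taken mod 8.
Σ = (-9) + (-58) + (-7) + (-4) + (0) + (16) + (-46) + (-63) = -171
Signed area = Σ/2 = -85.5 (negative ⇒ clockwise traversal).

-85.5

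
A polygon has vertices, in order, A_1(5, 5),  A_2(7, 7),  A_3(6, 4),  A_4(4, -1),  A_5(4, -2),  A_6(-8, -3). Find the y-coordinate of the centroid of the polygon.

118/279

Apply the surveyor's formula. First the cross-terms c_i = x_i·y_{i+1} − x_{i+1}·y_i:
  0, -14, -22, -4, -28, -25  ⇒  2A = -93, A = -46.5.
Then Σ (y_i + y_{i+1})·c_i = -118, so ȳ = -118 / (6·(-46.5)) = 118/279.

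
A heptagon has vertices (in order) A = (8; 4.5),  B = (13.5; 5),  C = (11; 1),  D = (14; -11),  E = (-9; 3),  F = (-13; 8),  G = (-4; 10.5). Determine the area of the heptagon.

246.875

Apply the shoelace formula: 2A = Σ (x_i·y_{i+1} − x_{i+1}·y_i), indices taken mod 7.
A→B: (8)(5) − (13.5)(4.5) = -20.75
B→C: (13.5)(1) − (11)(5) = -41.5
C→D: (11)(-11) − (14)(1) = -135
D→E: (14)(3) − (-9)(-11) = -57
E→F: (-9)(8) − (-13)(3) = -33
F→G: (-13)(10.5) − (-4)(8) = -104.5
G→A: (-4)(4.5) − (8)(10.5) = -102
Σ = -493.75
Area = |Σ|/2 = 246.875.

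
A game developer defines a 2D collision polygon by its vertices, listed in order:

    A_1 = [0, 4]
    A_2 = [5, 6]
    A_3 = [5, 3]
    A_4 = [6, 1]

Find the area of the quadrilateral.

12

Apply Gauss's area formula: 2A = Σ (x_i·y_{i+1} − x_{i+1}·y_i), indices taken mod 4.
Σ = (-20) + (-15) + (-13) + (24) = -24
Area = |Σ|/2 = 12.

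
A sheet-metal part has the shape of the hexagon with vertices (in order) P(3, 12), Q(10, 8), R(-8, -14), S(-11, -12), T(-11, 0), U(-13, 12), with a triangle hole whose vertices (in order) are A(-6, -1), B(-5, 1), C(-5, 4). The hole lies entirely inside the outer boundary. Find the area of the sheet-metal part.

Outer boundary:
P→Q: (3)(8) − (10)(12) = -96
Q→R: (10)(-14) − (-8)(8) = -76
R→S: (-8)(-12) − (-11)(-14) = -58
S→T: (-11)(0) − (-11)(-12) = -132
T→U: (-11)(12) − (-13)(0) = -132
U→P: (-13)(12) − (3)(12) = -192
Σ = -686
Area = |Σ|/2 = 343.
Hole:
Apply the shoelace formula: 2A = Σ (x_i·y_{i+1} − x_{i+1}·y_i), indices taken mod 3.
Cross-terms: -11, -15, 29  ⇒  Σ = 3
Area = |Σ|/2 = 1.5.
Net area = 343 − 1.5 = 341.5.

341.5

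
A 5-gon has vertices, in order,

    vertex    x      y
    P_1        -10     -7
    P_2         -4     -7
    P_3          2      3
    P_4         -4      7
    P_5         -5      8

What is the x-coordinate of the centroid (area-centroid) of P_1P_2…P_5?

Apply the shoelace formula. First the cross-terms c_i = x_i·y_{i+1} − x_{i+1}·y_i:
  42, 2, 26, 3, 115  ⇒  2A = 188, A = 94.
Then Σ (x_i + x_{i+1})·c_i = -2396, so x̄ = -2396 / (6·94) = -599/141.

-599/141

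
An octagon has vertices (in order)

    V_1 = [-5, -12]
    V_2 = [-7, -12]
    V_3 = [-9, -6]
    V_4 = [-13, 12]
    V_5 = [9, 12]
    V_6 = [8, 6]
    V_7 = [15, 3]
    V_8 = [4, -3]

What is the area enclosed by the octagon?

Apply the surveyor's formula: 2A = Σ (x_i·y_{i+1} − x_{i+1}·y_i), indices taken mod 8.
Σ = (-24) + (-66) + (-186) + (-264) + (-42) + (-66) + (-57) + (-63) = -768
Area = |Σ|/2 = 384.

384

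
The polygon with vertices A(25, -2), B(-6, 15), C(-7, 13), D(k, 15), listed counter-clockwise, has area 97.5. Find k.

Write out the shoelace sum; only the two edges meeting at D involve k:
2·Area = [((-7)·15 − k·13) + (k·(-2) − 25·15)] + 390
       = -15·k + -90 = 195
⇒ k = -19.

-19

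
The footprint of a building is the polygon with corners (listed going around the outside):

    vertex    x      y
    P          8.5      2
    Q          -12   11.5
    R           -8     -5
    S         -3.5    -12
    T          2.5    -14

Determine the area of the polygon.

277.625

Apply the surveyor's formula: 2A = Σ (x_i·y_{i+1} − x_{i+1}·y_i), indices taken mod 5.
Σ = (121.75) + (152) + (78.5) + (79) + (124) = 555.25
Area = |Σ|/2 = 277.625.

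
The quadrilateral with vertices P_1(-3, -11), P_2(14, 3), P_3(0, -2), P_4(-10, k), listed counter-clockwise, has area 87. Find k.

Write out the shoelace sum; only the two edges meeting at P_4 involve k:
2·Area = [(0·k − (-10)·(-2)) + ((-10)·(-11) − (-3)·k)] + 117
       = 3·k + 207 = 174
⇒ k = -11.

-11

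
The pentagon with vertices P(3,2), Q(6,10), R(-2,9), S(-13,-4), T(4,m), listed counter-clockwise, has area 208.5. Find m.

Write out the shoelace sum; only the two edges meeting at T involve m:
2·Area = [((-13)·m − 4·(-4)) + (4·2 − 3·m)] + 217
       = -16·m + 241 = 417
⇒ m = -11.

-11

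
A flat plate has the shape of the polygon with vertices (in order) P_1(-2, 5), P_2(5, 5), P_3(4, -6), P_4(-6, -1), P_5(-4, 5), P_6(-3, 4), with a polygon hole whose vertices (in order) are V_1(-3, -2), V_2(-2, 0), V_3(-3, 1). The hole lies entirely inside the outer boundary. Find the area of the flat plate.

82

Outer boundary:
Apply Gauss's area formula: 2A = Σ (x_i·y_{i+1} − x_{i+1}·y_i), indices taken mod 6.
P_1→P_2: (-2)(5) − (5)(5) = -35
P_2→P_3: (5)(-6) − (4)(5) = -50
P_3→P_4: (4)(-1) − (-6)(-6) = -40
P_4→P_5: (-6)(5) − (-4)(-1) = -34
P_5→P_6: (-4)(4) − (-3)(5) = -1
P_6→P_1: (-3)(5) − (-2)(4) = -7
Σ = -167
Area = |Σ|/2 = 83.5.
Hole:
Apply the shoelace formula: 2A = Σ (x_i·y_{i+1} − x_{i+1}·y_i), indices taken mod 3.
V_1→V_2: (-3)(0) − (-2)(-2) = -4
V_2→V_3: (-2)(1) − (-3)(0) = -2
V_3→V_1: (-3)(-2) − (-3)(1) = 9
Σ = 3
Area = |Σ|/2 = 1.5.
Net area = 83.5 − 1.5 = 82.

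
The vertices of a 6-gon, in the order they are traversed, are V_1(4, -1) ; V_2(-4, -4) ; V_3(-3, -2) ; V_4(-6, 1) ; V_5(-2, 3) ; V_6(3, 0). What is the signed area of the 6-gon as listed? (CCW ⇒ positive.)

Apply the shoelace (surveyor's) formula: 2A = Σ (x_i·y_{i+1} − x_{i+1}·y_i), indices taken mod 6.
Cross-terms: -20, -4, -15, -16, -9, -3  ⇒  Σ = -67
Signed area = Σ/2 = -33.5 (negative ⇒ clockwise traversal).

-33.5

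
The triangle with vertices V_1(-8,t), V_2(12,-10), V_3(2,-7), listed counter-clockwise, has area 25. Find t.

-9

The doubled signed area Σ (x_i y_{i+1} − x_{i+1} y_i) is linear in t.
With t=0 it equals -40; the coefficient of t is -10 (from the two edges through V_1).
So -10·t + -40 = 2·25 = 50 ⇒ t = -9.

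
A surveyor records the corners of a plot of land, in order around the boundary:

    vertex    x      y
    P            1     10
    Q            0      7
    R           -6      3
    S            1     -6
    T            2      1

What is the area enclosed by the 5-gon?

Apply Gauss's area formula: 2A = Σ (x_i·y_{i+1} − x_{i+1}·y_i), indices taken mod 5.
Σ = (7) + (42) + (33) + (13) + (19) = 114
Area = |Σ|/2 = 57.

57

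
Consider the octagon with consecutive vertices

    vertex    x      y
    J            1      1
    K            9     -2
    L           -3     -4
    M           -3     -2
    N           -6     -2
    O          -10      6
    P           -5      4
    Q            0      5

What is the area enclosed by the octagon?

Apply Gauss's area formula: 2A = Σ (x_i·y_{i+1} − x_{i+1}·y_i), indices taken mod 8.
Σ = (-11) + (-42) + (-6) + (-6) + (-56) + (-10) + (-25) + (-5) = -161
Area = |Σ|/2 = 80.5.

80.5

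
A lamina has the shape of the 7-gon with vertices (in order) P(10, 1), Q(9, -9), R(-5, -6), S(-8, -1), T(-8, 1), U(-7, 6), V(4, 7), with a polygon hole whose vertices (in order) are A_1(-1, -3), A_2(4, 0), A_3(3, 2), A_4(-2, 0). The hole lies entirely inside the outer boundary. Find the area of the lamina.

203.5

Outer boundary:
Apply Gauss's area formula: 2A = Σ (x_i·y_{i+1} − x_{i+1}·y_i), indices taken mod 7.
Cross-terms: -99, -99, -43, -16, -41, -73, -66  ⇒  Σ = -437
Area = |Σ|/2 = 218.5.
Hole:
Apply the surveyor's formula: 2A = Σ (x_i·y_{i+1} − x_{i+1}·y_i), indices taken mod 4.
Σ = (12) + (8) + (4) + (6) = 30
Area = |Σ|/2 = 15.
Net area = 218.5 − 15 = 203.5.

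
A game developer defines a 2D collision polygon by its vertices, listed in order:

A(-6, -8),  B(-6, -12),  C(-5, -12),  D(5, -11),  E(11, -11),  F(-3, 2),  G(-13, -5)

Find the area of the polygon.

160.5

Apply the shoelace formula: 2A = Σ (x_i·y_{i+1} − x_{i+1}·y_i), indices taken mod 7.
A→B: (-6)(-12) − (-6)(-8) = 24
B→C: (-6)(-12) − (-5)(-12) = 12
C→D: (-5)(-11) − (5)(-12) = 115
D→E: (5)(-11) − (11)(-11) = 66
E→F: (11)(2) − (-3)(-11) = -11
F→G: (-3)(-5) − (-13)(2) = 41
G→A: (-13)(-8) − (-6)(-5) = 74
Σ = 321
Area = |Σ|/2 = 160.5.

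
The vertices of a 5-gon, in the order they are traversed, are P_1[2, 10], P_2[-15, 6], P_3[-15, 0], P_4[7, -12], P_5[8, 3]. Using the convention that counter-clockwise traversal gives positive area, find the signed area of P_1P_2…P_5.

311.5

Cross-terms: 162, 90, 180, 117, 74  ⇒  Σ = 623
Signed area = Σ/2 = 311.5 (positive ⇒ counter-clockwise traversal).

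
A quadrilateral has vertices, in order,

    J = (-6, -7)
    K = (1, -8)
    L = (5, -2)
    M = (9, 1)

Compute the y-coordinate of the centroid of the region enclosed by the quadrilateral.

Apply the shoelace (surveyor's) formula. First the cross-terms c_i = x_i·y_{i+1} − x_{i+1}·y_i:
  55, 38, 23, -57  ⇒  2A = 59, A = 29.5.
Then Σ (y_i + y_{i+1})·c_i = -886, so ȳ = -886 / (6·29.5) = -886/177.

-886/177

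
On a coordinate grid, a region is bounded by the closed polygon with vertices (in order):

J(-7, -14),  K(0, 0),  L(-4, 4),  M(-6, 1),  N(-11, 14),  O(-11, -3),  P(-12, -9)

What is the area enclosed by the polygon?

151

Apply Gauss's area formula: 2A = Σ (x_i·y_{i+1} − x_{i+1}·y_i), indices taken mod 7.
Cross-terms: 0, 0, 20, -73, 187, 63, 105  ⇒  Σ = 302
Area = |Σ|/2 = 151.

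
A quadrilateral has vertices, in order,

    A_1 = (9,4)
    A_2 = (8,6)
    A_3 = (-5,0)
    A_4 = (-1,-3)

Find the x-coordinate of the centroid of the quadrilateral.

31/15

Apply the shoelace (surveyor's) formula. First the cross-terms c_i = x_i·y_{i+1} − x_{i+1}·y_i:
  22, 30, 15, 23  ⇒  2A = 90, A = 45.
Then Σ (x_i + x_{i+1})·c_i = 558, so x̄ = 558 / (6·45) = 31/15.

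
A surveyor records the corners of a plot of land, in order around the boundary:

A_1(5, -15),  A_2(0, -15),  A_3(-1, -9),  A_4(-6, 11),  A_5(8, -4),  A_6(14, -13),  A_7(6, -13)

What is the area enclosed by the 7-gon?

198

Σ = (-75) + (-15) + (-65) + (-64) + (-48) + (-104) + (-25) = -396
Area = |Σ|/2 = 198.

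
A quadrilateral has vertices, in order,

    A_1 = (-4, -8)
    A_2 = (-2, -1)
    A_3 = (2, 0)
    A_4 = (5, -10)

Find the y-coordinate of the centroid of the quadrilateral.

-291/55

Apply the shoelace (surveyor's) formula. First the cross-terms c_i = x_i·y_{i+1} − x_{i+1}·y_i:
  -12, 2, -20, -80  ⇒  2A = -110, A = -55.
Then Σ (y_i + y_{i+1})·c_i = 1746, so ȳ = 1746 / (6·(-55)) = -291/55.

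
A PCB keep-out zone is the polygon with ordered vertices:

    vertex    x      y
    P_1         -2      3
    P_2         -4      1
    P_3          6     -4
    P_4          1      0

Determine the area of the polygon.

13.5

Apply the surveyor's formula: 2A = Σ (x_i·y_{i+1} − x_{i+1}·y_i), indices taken mod 4.
Σ = (10) + (10) + (4) + (3) = 27
Area = |Σ|/2 = 13.5.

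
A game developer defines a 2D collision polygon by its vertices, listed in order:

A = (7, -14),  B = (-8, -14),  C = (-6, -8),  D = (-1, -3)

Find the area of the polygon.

Cross-terms: -210, -20, 10, 35  ⇒  Σ = -185
Area = |Σ|/2 = 92.5.

92.5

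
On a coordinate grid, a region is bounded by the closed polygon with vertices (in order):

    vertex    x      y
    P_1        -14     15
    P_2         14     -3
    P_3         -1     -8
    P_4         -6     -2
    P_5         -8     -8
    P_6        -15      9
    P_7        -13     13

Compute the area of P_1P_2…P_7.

290

Apply the shoelace formula: 2A = Σ (x_i·y_{i+1} − x_{i+1}·y_i), indices taken mod 7.
Σ = (-168) + (-115) + (-46) + (32) + (-192) + (-78) + (-13) = -580
Area = |Σ|/2 = 290.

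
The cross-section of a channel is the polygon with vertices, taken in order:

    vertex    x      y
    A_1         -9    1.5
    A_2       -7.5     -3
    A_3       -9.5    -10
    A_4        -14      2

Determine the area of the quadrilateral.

38.625

Apply the shoelace (surveyor's) formula: 2A = Σ (x_i·y_{i+1} − x_{i+1}·y_i), indices taken mod 4.
Cross-terms: 38.25, 46.5, -159, -3  ⇒  Σ = -77.25
Area = |Σ|/2 = 38.625.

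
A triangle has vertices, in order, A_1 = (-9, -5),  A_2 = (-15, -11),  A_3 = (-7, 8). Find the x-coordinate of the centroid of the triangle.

Apply the shoelace (surveyor's) formula. First the cross-terms c_i = x_i·y_{i+1} − x_{i+1}·y_i:
  24, -197, 107  ⇒  2A = -66, A = -33.
Then Σ (x_i + x_{i+1})·c_i = 2046, so x̄ = 2046 / (6·(-33)) = -31/3.

-31/3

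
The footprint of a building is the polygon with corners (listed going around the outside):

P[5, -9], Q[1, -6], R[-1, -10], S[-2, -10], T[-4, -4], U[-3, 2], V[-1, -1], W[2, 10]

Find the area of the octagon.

Apply the shoelace formula: 2A = Σ (x_i·y_{i+1} − x_{i+1}·y_i), indices taken mod 8.
Cross-terms: -21, -16, -10, -32, -20, 5, -8, -68  ⇒  Σ = -170
Area = |Σ|/2 = 85.

85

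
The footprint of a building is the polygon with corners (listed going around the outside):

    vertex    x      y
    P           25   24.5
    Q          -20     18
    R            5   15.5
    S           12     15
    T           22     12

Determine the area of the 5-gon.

241

Apply the surveyor's formula: 2A = Σ (x_i·y_{i+1} − x_{i+1}·y_i), indices taken mod 5.
P→Q: (25)(18) − (-20)(24.5) = 940
Q→R: (-20)(15.5) − (5)(18) = -400
R→S: (5)(15) − (12)(15.5) = -111
S→T: (12)(12) − (22)(15) = -186
T→P: (22)(24.5) − (25)(12) = 239
Σ = 482
Area = |Σ|/2 = 241.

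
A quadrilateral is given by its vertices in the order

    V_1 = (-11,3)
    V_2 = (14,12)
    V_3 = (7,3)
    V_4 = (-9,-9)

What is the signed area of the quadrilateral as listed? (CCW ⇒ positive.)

-189

V_1→V_2: (-11)(12) − (14)(3) = -174
V_2→V_3: (14)(3) − (7)(12) = -42
V_3→V_4: (7)(-9) − (-9)(3) = -36
V_4→V_1: (-9)(3) − (-11)(-9) = -126
Σ = -378
Signed area = Σ/2 = -189 (negative ⇒ clockwise traversal).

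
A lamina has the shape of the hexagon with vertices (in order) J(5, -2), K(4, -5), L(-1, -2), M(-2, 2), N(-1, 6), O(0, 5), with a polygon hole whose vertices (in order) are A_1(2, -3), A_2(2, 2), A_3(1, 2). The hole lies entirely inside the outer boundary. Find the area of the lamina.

35.5

Outer boundary:
Σ = (-17) + (-13) + (-6) + (-10) + (-5) + (-25) = -76
Area = |Σ|/2 = 38.
Hole:
A_1→A_2: (2)(2) − (2)(-3) = 10
A_2→A_3: (2)(2) − (1)(2) = 2
A_3→A_1: (1)(-3) − (2)(2) = -7
Σ = 5
Area = |Σ|/2 = 2.5.
Net area = 38 − 2.5 = 35.5.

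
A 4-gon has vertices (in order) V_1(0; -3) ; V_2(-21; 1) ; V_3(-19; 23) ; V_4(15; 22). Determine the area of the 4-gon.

Apply the shoelace (surveyor's) formula: 2A = Σ (x_i·y_{i+1} − x_{i+1}·y_i), indices taken mod 4.
Σ = (-63) + (-464) + (-763) + (-45) = -1335
Area = |Σ|/2 = 667.5.

667.5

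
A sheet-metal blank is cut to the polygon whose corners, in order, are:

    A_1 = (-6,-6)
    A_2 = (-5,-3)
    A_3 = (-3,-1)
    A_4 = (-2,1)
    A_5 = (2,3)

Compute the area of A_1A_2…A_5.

Apply the shoelace (surveyor's) formula: 2A = Σ (x_i·y_{i+1} − x_{i+1}·y_i), indices taken mod 5.
Σ = (-12) + (-4) + (-5) + (-8) + (6) = -23
Area = |Σ|/2 = 11.5.

11.5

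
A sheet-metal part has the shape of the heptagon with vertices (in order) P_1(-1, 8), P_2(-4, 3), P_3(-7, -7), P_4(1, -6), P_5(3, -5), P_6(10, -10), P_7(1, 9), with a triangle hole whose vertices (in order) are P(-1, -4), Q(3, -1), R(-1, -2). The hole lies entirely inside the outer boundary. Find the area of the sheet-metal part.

Outer boundary:
Σ = (29) + (49) + (49) + (13) + (20) + (100) + (17) = 277
Area = |Σ|/2 = 138.5.
Hole:
Σ = (13) + (-7) + (2) = 8
Area = |Σ|/2 = 4.
Net area = 138.5 − 4 = 134.5.

134.5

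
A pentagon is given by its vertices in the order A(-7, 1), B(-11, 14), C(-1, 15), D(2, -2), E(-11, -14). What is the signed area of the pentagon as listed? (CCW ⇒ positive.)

Apply Gauss's area formula: 2A = Σ (x_i·y_{i+1} − x_{i+1}·y_i), indices taken mod 5.
Cross-terms: -87, -151, -28, -50, -109  ⇒  Σ = -425
Signed area = Σ/2 = -212.5 (negative ⇒ clockwise traversal).

-212.5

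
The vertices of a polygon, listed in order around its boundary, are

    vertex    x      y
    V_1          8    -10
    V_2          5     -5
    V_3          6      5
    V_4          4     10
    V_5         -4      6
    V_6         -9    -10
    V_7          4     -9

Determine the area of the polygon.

208

Apply the shoelace formula: 2A = Σ (x_i·y_{i+1} − x_{i+1}·y_i), indices taken mod 7.
V_1→V_2: (8)(-5) − (5)(-10) = 10
V_2→V_3: (5)(5) − (6)(-5) = 55
V_3→V_4: (6)(10) − (4)(5) = 40
V_4→V_5: (4)(6) − (-4)(10) = 64
V_5→V_6: (-4)(-10) − (-9)(6) = 94
V_6→V_7: (-9)(-9) − (4)(-10) = 121
V_7→V_1: (4)(-10) − (8)(-9) = 32
Σ = 416
Area = |Σ|/2 = 208.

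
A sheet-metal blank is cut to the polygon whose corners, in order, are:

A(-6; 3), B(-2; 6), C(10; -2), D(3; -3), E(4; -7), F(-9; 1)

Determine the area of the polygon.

99.5

Apply Gauss's area formula: 2A = Σ (x_i·y_{i+1} − x_{i+1}·y_i), indices taken mod 6.
A→B: (-6)(6) − (-2)(3) = -30
B→C: (-2)(-2) − (10)(6) = -56
C→D: (10)(-3) − (3)(-2) = -24
D→E: (3)(-7) − (4)(-3) = -9
E→F: (4)(1) − (-9)(-7) = -59
F→A: (-9)(3) − (-6)(1) = -21
Σ = -199
Area = |Σ|/2 = 99.5.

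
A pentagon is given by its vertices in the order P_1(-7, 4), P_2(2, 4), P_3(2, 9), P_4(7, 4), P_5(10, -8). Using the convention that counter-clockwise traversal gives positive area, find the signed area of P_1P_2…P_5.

Apply the shoelace (surveyor's) formula: 2A = Σ (x_i·y_{i+1} − x_{i+1}·y_i), indices taken mod 5.
Cross-terms: -36, 10, -55, -96, -16  ⇒  Σ = -193
Signed area = Σ/2 = -96.5 (negative ⇒ clockwise traversal).

-96.5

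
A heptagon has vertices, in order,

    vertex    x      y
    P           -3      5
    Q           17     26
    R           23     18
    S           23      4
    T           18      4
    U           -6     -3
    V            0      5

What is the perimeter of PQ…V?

|PQ| = √((20)² + (21)²) = √841 = 29
|QR| = √((6)² + (-8)²) = √100 = 10
|RS| = √((0)² + (-14)²) = √196 = 14
|ST| = √((-5)² + (0)²) = √25 = 5
|TU| = √((-24)² + (-7)²) = √625 = 25
|UV| = √((6)² + (8)²) = √100 = 10
|VP| = √((-3)² + (0)²) = √9 = 3
Perimeter = 29 + 10 + 14 + 5 + 25 + 10 + 3 = 96.

96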